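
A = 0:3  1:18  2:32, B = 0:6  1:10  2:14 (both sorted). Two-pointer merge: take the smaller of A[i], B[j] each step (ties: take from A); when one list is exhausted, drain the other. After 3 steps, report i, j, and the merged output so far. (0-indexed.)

[i=0,j=0] A[i]=3<=B[j]=6 take 3 → i++
[i=1,j=0] A[i]=18>B[j]=6 take 6 → j++
[i=1,j=1] A[i]=18>B[j]=10 take 10 → j++

i=1, j=2, merged so far=[3, 6, 10]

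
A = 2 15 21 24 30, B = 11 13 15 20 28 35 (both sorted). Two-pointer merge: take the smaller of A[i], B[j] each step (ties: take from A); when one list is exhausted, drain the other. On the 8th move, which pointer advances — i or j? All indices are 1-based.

i=1 j=1: A[i]=2<=B[j]=11 take 2, i++
i=2 j=1: A[i]=15>B[j]=11 take 11, j++
i=2 j=2: A[i]=15>B[j]=13 take 13, j++
i=2 j=3: A[i]=15<=B[j]=15 take 15, i++
i=3 j=3: A[i]=21>B[j]=15 take 15, j++
i=3 j=4: A[i]=21>B[j]=20 take 20, j++
i=3 j=5: A[i]=21<=B[j]=28 take 21, i++
i=4 j=5: A[i]=24<=B[j]=28 take 24, i++

i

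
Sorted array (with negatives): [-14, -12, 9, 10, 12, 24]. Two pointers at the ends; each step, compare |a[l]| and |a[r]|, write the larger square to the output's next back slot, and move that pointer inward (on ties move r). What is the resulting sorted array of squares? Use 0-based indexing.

[0,5] |-14|<=|24| out[5]=576 → r--
[0,4] |-14|>|12| out[4]=196 → l++
[1,4] |-12|<=|12| out[3]=144 → r--
[1,3] |-12|>|10| out[2]=144 → l++
[2,3] |9|<=|10| out[1]=100 → r--
[2,2] |9|<=|9| out[0]=81 → r--

[81, 100, 144, 144, 196, 576]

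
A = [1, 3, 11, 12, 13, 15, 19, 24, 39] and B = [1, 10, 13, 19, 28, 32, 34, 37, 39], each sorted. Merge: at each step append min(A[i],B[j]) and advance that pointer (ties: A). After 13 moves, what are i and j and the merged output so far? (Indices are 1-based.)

i=9, j=6, merged so far=[1, 1, 3, 10, 11, 12, 13, 13, 15, 19, 19, 24, 28]

i=1 j=1: A[i]=1<=B[j]=1 take 1, i++
i=2 j=1: A[i]=3>B[j]=1 take 1, j++
i=2 j=2: A[i]=3<=B[j]=10 take 3, i++
i=3 j=2: A[i]=11>B[j]=10 take 10, j++
i=3 j=3: A[i]=11<=B[j]=13 take 11, i++
i=4 j=3: A[i]=12<=B[j]=13 take 12, i++
i=5 j=3: A[i]=13<=B[j]=13 take 13, i++
i=6 j=3: A[i]=15>B[j]=13 take 13, j++
i=6 j=4: A[i]=15<=B[j]=19 take 15, i++
i=7 j=4: A[i]=19<=B[j]=19 take 19, i++
i=8 j=4: A[i]=24>B[j]=19 take 19, j++
i=8 j=5: A[i]=24<=B[j]=28 take 24, i++
i=9 j=5: A[i]=39>B[j]=28 take 28, j++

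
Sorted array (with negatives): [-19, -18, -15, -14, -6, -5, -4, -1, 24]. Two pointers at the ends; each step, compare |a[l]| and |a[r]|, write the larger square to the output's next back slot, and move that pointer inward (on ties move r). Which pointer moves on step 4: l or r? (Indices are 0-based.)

l=0 r=8: |-19|<=|24| out[8]=576, r--
l=0 r=7: |-19|>|-1| out[7]=361, l++
l=1 r=7: |-18|>|-1| out[6]=324, l++
l=2 r=7: |-15|>|-1| out[5]=225, l++

l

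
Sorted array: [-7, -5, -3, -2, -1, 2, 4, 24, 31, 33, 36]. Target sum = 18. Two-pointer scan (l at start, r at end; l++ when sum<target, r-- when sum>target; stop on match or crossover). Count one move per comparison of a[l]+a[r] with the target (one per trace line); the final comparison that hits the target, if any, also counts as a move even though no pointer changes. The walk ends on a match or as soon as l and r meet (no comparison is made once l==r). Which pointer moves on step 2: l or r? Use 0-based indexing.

l=0 r=10: -7+36=29 >18, r--
l=0 r=9: -7+33=26 >18, r--

r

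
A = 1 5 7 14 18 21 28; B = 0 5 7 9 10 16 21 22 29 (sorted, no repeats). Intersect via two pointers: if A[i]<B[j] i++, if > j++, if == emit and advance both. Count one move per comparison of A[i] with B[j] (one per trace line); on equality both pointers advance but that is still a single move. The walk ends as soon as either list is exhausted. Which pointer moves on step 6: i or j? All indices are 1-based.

i=1 j=1: 1>0, j++
i=1 j=2: 1<5, i++
i=2 j=2: 5==5 emit, i++,j++
i=3 j=3: 7==7 emit, i++,j++
i=4 j=4: 14>9, j++
i=4 j=5: 14>10, j++

j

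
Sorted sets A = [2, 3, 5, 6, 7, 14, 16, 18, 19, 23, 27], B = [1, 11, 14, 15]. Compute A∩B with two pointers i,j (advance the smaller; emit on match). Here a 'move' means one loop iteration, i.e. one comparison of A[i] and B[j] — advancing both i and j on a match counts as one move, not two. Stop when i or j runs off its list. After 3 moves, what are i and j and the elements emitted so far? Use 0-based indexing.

[i=0,j=0] 2>1 → j++
[i=0,j=1] 2<11 → i++
[i=1,j=1] 3<11 → i++

i=2, j=1, emitted=[]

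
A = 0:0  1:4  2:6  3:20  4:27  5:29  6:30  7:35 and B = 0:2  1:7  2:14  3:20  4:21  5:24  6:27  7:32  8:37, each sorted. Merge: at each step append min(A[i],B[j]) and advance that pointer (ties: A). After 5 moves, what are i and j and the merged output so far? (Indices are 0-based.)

i=3, j=2, merged so far=[0, 2, 4, 6, 7]

i=0 j=0: A[i]=0<=B[j]=2 take 0, i++
i=1 j=0: A[i]=4>B[j]=2 take 2, j++
i=1 j=1: A[i]=4<=B[j]=7 take 4, i++
i=2 j=1: A[i]=6<=B[j]=7 take 6, i++
i=3 j=1: A[i]=20>B[j]=7 take 7, j++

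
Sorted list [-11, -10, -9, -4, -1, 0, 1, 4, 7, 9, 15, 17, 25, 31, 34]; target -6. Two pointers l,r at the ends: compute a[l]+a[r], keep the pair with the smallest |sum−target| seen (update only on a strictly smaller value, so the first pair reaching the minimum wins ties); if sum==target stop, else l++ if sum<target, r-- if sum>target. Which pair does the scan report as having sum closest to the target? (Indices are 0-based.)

[0,14] -11+34=23 d=29 * → r--
[0,13] -11+31=20 d=26 * → r--
[0,12] -11+25=14 d=20 * → r--
[0,11] -11+17=6 d=12 * → r--
[0,10] -11+15=4 d=10 * → r--
[0,9] -11+9=-2 d=4 * → r--
[0,8] -11+7=-4 d=2 * → r--
[0,7] -11+4=-7 d=1 * → l++
[1,7] -10+4=-6 d=0 * → stop

pair (-10, 4) with sum -6 (|Δ|=0)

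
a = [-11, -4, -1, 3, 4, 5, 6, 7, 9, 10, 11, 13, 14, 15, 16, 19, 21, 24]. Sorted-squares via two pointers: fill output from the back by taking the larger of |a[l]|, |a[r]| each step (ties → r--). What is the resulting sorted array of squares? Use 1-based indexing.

l=1 r=18: |-11|<=|24| out[18]=576, r--
l=1 r=17: |-11|<=|21| out[17]=441, r--
l=1 r=16: |-11|<=|19| out[16]=361, r--
l=1 r=15: |-11|<=|16| out[15]=256, r--
l=1 r=14: |-11|<=|15| out[14]=225, r--
l=1 r=13: |-11|<=|14| out[13]=196, r--
l=1 r=12: |-11|<=|13| out[12]=169, r--
l=1 r=11: |-11|<=|11| out[11]=121, r--
l=1 r=10: |-11|>|10| out[10]=121, l++
l=2 r=10: |-4|<=|10| out[9]=100, r--
l=2 r=9: |-4|<=|9| out[8]=81, r--
l=2 r=8: |-4|<=|7| out[7]=49, r--
l=2 r=7: |-4|<=|6| out[6]=36, r--
l=2 r=6: |-4|<=|5| out[5]=25, r--
l=2 r=5: |-4|<=|4| out[4]=16, r--
l=2 r=4: |-4|>|3| out[3]=16, l++
l=3 r=4: |-1|<=|3| out[2]=9, r--
l=3 r=3: |-1|<=|-1| out[1]=1, r--

[1, 9, 16, 16, 25, 36, 49, 81, 100, 121, 121, 169, 196, 225, 256, 361, 441, 576]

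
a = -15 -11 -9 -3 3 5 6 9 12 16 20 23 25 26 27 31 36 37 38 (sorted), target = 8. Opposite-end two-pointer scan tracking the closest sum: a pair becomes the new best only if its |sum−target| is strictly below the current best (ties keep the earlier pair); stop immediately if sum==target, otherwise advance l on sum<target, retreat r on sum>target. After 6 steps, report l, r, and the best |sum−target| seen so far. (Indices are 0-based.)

[0,18] -15+38=23 d=15 * → r--
[0,17] -15+37=22 d=14 * → r--
[0,16] -15+36=21 d=13 * → r--
[0,15] -15+31=16 d=8 * → r--
[0,14] -15+27=12 d=4 * → r--
[0,13] -15+26=11 d=3 * → r--

l=0, r=12, best |Δ|=3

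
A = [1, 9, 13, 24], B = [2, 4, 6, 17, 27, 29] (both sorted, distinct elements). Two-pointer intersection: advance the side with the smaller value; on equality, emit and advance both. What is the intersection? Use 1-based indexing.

intersection = []

i=1 j=1: 1<2, i++
i=2 j=1: 9>2, j++
i=2 j=2: 9>4, j++
i=2 j=3: 9>6, j++
i=2 j=4: 9<17, i++
i=3 j=4: 13<17, i++
i=4 j=4: 24>17, j++
i=4 j=5: 24<27, i++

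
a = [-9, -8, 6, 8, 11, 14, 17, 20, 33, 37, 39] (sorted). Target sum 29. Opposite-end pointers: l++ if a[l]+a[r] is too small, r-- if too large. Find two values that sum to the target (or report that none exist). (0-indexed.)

[0,10] -9+39=30 >29 → r--
[0,9] -9+37=28 <29 → l++
[1,9] -8+37=29 → found

(-8, 37)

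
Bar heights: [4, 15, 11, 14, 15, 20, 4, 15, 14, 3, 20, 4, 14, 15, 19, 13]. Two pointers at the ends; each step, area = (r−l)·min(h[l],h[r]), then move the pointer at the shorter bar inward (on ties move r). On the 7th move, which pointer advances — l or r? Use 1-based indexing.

l=1 r=16: min(4,13)*15=60 best=60 *, l++
l=2 r=16: min(15,13)*14=182 best=182 *, r--
l=2 r=15: min(15,19)*13=195 best=195 *, l++
l=3 r=15: min(11,19)*12=132 best=195, l++
l=4 r=15: min(14,19)*11=154 best=195, l++
l=5 r=15: min(15,19)*10=150 best=195, l++
l=6 r=15: min(20,19)*9=171 best=195, r--

r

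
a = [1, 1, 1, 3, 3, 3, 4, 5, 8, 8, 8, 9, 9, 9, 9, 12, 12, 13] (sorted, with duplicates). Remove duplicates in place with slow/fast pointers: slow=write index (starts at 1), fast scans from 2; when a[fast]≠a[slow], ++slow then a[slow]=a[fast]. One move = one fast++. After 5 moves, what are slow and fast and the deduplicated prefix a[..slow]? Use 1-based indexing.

slow=2, fast=7, prefix=[1, 3]

slow=1 fast=2: a[fast]=1=a[slow] dup, fast++
slow=1 fast=3: a[fast]=1=a[slow] dup, fast++
slow=1 fast=4: a[fast]=3≠a[slow]=1 write a[2]=3, slow++,fast++
slow=2 fast=5: a[fast]=3=a[slow] dup, fast++
slow=2 fast=6: a[fast]=3=a[slow] dup, fast++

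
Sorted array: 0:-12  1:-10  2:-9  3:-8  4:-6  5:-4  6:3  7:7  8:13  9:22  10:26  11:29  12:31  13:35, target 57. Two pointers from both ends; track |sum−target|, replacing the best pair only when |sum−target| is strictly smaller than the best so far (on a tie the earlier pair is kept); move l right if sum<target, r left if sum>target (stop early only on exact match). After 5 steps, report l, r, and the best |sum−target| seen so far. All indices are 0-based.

l=5, r=13, best |Δ|=28

[0,13] -12+35=23 d=34 * → l++
[1,13] -10+35=25 d=32 * → l++
[2,13] -9+35=26 d=31 * → l++
[3,13] -8+35=27 d=30 * → l++
[4,13] -6+35=29 d=28 * → l++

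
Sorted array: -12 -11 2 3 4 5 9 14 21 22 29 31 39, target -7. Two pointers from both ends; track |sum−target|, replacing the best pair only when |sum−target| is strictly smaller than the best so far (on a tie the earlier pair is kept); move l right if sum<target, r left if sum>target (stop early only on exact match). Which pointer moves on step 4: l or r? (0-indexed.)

[0,12] -12+39=27 d=34 * → r--
[0,11] -12+31=19 d=26 * → r--
[0,10] -12+29=17 d=24 * → r--
[0,9] -12+22=10 d=17 * → r--

r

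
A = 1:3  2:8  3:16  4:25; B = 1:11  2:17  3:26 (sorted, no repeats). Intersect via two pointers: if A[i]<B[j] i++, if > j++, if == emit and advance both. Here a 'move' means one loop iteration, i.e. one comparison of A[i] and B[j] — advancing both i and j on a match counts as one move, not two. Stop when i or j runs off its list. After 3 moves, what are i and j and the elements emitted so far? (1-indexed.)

i=3, j=2, emitted=[]

i=1 j=1: 3<11, i++
i=2 j=1: 8<11, i++
i=3 j=1: 16>11, j++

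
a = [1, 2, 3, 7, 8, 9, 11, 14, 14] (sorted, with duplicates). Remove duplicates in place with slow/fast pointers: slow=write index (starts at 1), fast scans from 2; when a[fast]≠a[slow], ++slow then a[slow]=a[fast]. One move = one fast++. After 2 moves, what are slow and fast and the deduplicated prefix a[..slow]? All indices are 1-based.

slow=1 fast=2: a[fast]=2≠a[slow]=1 write a[2]=2, slow++,fast++
slow=2 fast=3: a[fast]=3≠a[slow]=2 write a[3]=3, slow++,fast++

slow=3, fast=4, prefix=[1, 2, 3]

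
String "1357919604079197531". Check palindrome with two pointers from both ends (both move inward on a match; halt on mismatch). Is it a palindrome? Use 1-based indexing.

not a palindrome (mismatch at 8,12)

[1,19] '1'=='1' → l++,r--
[2,18] '3'=='3' → l++,r--
[3,17] '5'=='5' → l++,r--
[4,16] '7'=='7' → l++,r--
[5,15] '9'=='9' → l++,r--
[6,14] '1'=='1' → l++,r--
[7,13] '9'=='9' → l++,r--
[8,12] '6'!='7' → stop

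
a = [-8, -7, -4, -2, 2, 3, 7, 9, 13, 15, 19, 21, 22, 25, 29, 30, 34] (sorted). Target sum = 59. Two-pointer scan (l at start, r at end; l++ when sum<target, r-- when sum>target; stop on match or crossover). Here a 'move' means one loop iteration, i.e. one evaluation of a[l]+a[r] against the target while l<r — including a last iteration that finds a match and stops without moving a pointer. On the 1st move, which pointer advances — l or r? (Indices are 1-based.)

[1,17] -8+34=26 <59 → l++

l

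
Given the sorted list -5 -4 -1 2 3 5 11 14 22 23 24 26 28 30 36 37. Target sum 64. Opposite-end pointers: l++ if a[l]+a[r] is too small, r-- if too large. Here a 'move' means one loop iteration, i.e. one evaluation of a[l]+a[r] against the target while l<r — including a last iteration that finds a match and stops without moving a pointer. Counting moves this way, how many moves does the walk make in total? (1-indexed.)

l=1 r=16: -5+37=32 <64, l++
l=2 r=16: -4+37=33 <64, l++
l=3 r=16: -1+37=36 <64, l++
l=4 r=16: 2+37=39 <64, l++
l=5 r=16: 3+37=40 <64, l++
l=6 r=16: 5+37=42 <64, l++
l=7 r=16: 11+37=48 <64, l++
l=8 r=16: 14+37=51 <64, l++
l=9 r=16: 22+37=59 <64, l++
l=10 r=16: 23+37=60 <64, l++
l=11 r=16: 24+37=61 <64, l++
l=12 r=16: 26+37=63 <64, l++
l=13 r=16: 28+37=65 >64, r--
l=13 r=15: 28+36=64, found

14 moves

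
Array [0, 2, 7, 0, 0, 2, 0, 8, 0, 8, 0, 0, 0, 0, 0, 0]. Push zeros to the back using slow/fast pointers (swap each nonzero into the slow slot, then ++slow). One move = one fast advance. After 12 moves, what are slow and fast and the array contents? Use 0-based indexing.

slow=0 fast=0: a[fast]=0, fast++
slow=0 fast=1: a[fast]=2≠0 swap→a[0]=2, slow++,fast++
slow=1 fast=2: a[fast]=7≠0 swap→a[1]=7, slow++,fast++
slow=2 fast=3: a[fast]=0, fast++
slow=2 fast=4: a[fast]=0, fast++
slow=2 fast=5: a[fast]=2≠0 swap→a[2]=2, slow++,fast++
slow=3 fast=6: a[fast]=0, fast++
slow=3 fast=7: a[fast]=8≠0 swap→a[3]=8, slow++,fast++
slow=4 fast=8: a[fast]=0, fast++
slow=4 fast=9: a[fast]=8≠0 swap→a[4]=8, slow++,fast++
slow=5 fast=10: a[fast]=0, fast++
slow=5 fast=11: a[fast]=0, fast++

slow=5, fast=12, a=[2, 7, 2, 8, 8, 0, 0, 0, 0, 0, 0, 0, 0, 0, 0, 0]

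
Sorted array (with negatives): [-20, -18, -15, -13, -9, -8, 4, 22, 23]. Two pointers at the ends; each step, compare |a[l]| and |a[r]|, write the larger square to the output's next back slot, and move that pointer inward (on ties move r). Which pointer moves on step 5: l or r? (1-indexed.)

[1,9] |-20|<=|23| out[9]=529 → r--
[1,8] |-20|<=|22| out[8]=484 → r--
[1,7] |-20|>|4| out[7]=400 → l++
[2,7] |-18|>|4| out[6]=324 → l++
[3,7] |-15|>|4| out[5]=225 → l++

l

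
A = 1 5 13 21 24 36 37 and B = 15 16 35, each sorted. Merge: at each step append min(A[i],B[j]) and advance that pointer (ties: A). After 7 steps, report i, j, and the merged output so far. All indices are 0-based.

[i=0,j=0] A[i]=1<=B[j]=15 take 1 → i++
[i=1,j=0] A[i]=5<=B[j]=15 take 5 → i++
[i=2,j=0] A[i]=13<=B[j]=15 take 13 → i++
[i=3,j=0] A[i]=21>B[j]=15 take 15 → j++
[i=3,j=1] A[i]=21>B[j]=16 take 16 → j++
[i=3,j=2] A[i]=21<=B[j]=35 take 21 → i++
[i=4,j=2] A[i]=24<=B[j]=35 take 24 → i++

i=5, j=2, merged so far=[1, 5, 13, 15, 16, 21, 24]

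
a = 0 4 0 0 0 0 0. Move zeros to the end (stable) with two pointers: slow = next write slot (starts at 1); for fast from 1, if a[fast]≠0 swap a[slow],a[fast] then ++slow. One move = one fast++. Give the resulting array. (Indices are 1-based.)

[4, 0, 0, 0, 0, 0, 0]

(s=1,f=1) a[fast]=0 → fast++
(s=1,f=2) a[fast]=4≠0 swap→a[1]=4 → slow++,fast++
(s=2,f=3) a[fast]=0 → fast++
(s=2,f=4) a[fast]=0 → fast++
(s=2,f=5) a[fast]=0 → fast++
(s=2,f=6) a[fast]=0 → fast++
(s=2,f=7) a[fast]=0 → fast++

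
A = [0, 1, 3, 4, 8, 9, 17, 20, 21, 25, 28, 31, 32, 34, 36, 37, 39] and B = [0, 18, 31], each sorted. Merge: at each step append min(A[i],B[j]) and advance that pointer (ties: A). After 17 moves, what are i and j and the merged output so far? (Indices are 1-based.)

[i=1,j=1] A[i]=0<=B[j]=0 take 0 → i++
[i=2,j=1] A[i]=1>B[j]=0 take 0 → j++
[i=2,j=2] A[i]=1<=B[j]=18 take 1 → i++
[i=3,j=2] A[i]=3<=B[j]=18 take 3 → i++
[i=4,j=2] A[i]=4<=B[j]=18 take 4 → i++
[i=5,j=2] A[i]=8<=B[j]=18 take 8 → i++
[i=6,j=2] A[i]=9<=B[j]=18 take 9 → i++
[i=7,j=2] A[i]=17<=B[j]=18 take 17 → i++
[i=8,j=2] A[i]=20>B[j]=18 take 18 → j++
[i=8,j=3] A[i]=20<=B[j]=31 take 20 → i++
[i=9,j=3] A[i]=21<=B[j]=31 take 21 → i++
[i=10,j=3] A[i]=25<=B[j]=31 take 25 → i++
[i=11,j=3] A[i]=28<=B[j]=31 take 28 → i++
[i=12,j=3] A[i]=31<=B[j]=31 take 31 → i++
[i=13,j=3] A[i]=32>B[j]=31 take 31 → j++
[i=13,j=4] B done, take A[i]=32 → i++
[i=14,j=4] B done, take A[i]=34 → i++

i=15, j=4, merged so far=[0, 0, 1, 3, 4, 8, 9, 17, 18, 20, 21, 25, 28, 31, 31, 32, 34]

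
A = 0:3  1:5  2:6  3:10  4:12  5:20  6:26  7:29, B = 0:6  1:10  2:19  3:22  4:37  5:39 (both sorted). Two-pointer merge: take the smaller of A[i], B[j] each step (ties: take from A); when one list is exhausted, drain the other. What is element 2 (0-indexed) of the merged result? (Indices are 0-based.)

i=0 j=0: A[i]=3<=B[j]=6 take 3, i++
i=1 j=0: A[i]=5<=B[j]=6 take 5, i++
i=2 j=0: A[i]=6<=B[j]=6 take 6, i++
i=3 j=0: A[i]=10>B[j]=6 take 6, j++
i=3 j=1: A[i]=10<=B[j]=10 take 10, i++
i=4 j=1: A[i]=12>B[j]=10 take 10, j++
i=4 j=2: A[i]=12<=B[j]=19 take 12, i++
i=5 j=2: A[i]=20>B[j]=19 take 19, j++
i=5 j=3: A[i]=20<=B[j]=22 take 20, i++
i=6 j=3: A[i]=26>B[j]=22 take 22, j++
i=6 j=4: A[i]=26<=B[j]=37 take 26, i++
i=7 j=4: A[i]=29<=B[j]=37 take 29, i++
i=8 j=4: A done, take B[j]=37, j++
i=8 j=5: A done, take B[j]=39, j++

merged[2] = 6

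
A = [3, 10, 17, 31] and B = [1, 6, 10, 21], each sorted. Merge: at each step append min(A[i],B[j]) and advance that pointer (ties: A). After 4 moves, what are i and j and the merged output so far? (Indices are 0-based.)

i=2, j=2, merged so far=[1, 3, 6, 10]

i=0 j=0: A[i]=3>B[j]=1 take 1, j++
i=0 j=1: A[i]=3<=B[j]=6 take 3, i++
i=1 j=1: A[i]=10>B[j]=6 take 6, j++
i=1 j=2: A[i]=10<=B[j]=10 take 10, i++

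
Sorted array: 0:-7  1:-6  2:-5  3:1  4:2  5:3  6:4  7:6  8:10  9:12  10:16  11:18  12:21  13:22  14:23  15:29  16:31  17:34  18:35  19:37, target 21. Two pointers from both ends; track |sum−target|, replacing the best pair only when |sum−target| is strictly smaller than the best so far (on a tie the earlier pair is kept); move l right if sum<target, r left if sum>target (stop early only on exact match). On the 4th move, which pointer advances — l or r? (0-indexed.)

[0,19] -7+37=30 d=9 * → r--
[0,18] -7+35=28 d=7 * → r--
[0,17] -7+34=27 d=6 * → r--
[0,16] -7+31=24 d=3 * → r--

r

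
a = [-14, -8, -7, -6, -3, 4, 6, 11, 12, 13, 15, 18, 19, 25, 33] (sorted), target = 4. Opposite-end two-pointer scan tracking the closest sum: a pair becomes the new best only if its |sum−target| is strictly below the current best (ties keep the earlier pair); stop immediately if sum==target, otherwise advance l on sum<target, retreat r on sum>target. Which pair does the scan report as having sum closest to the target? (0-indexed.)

[0,14] -14+33=19 d=15 * → r--
[0,13] -14+25=11 d=7 * → r--
[0,12] -14+19=5 d=1 * → r--
[0,11] -14+18=4 d=0 * → stop

pair (-14, 18) with sum 4 (|Δ|=0)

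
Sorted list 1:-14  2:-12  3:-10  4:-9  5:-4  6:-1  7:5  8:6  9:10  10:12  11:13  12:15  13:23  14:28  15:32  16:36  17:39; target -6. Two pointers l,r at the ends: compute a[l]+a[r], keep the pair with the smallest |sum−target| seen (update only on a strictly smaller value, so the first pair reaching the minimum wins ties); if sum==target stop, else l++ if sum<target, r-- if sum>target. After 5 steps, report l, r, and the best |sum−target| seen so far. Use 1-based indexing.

l=1 r=17: -14+39=25 d=31 *, r--
l=1 r=16: -14+36=22 d=28 *, r--
l=1 r=15: -14+32=18 d=24 *, r--
l=1 r=14: -14+28=14 d=20 *, r--
l=1 r=13: -14+23=9 d=15 *, r--

l=1, r=12, best |Δ|=15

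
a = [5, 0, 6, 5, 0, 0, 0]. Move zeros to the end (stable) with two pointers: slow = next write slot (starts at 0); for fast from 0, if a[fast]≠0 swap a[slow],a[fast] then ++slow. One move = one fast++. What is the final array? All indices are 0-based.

[5, 6, 5, 0, 0, 0, 0]

(s=0,f=0) a[fast]=5≠0 swap→a[0]=5 → slow++,fast++
(s=1,f=1) a[fast]=0 → fast++
(s=1,f=2) a[fast]=6≠0 swap→a[1]=6 → slow++,fast++
(s=2,f=3) a[fast]=5≠0 swap→a[2]=5 → slow++,fast++
(s=3,f=4) a[fast]=0 → fast++
(s=3,f=5) a[fast]=0 → fast++
(s=3,f=6) a[fast]=0 → fast++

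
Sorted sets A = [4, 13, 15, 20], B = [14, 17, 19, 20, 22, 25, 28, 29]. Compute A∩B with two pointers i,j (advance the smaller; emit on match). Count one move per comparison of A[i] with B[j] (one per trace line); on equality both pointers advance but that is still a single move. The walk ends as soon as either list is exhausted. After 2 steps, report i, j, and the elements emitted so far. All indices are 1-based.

i=1 j=1: 4<14, i++
i=2 j=1: 13<14, i++

i=3, j=1, emitted=[]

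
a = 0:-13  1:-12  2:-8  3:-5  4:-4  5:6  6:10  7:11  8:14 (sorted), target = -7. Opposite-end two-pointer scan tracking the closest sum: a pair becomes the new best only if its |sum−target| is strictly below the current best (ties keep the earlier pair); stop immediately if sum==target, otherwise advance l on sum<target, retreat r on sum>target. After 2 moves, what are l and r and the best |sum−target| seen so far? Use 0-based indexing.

l=0, r=6, best |Δ|=5

l=0 r=8: -13+14=1 d=8 *, r--
l=0 r=7: -13+11=-2 d=5 *, r--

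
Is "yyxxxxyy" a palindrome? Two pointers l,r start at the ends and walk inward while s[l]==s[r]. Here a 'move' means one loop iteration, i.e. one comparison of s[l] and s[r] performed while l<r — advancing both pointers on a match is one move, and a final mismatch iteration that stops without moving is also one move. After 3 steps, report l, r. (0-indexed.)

l=3, r=4

[0,7] 'y'=='y' → l++,r--
[1,6] 'y'=='y' → l++,r--
[2,5] 'x'=='x' → l++,r--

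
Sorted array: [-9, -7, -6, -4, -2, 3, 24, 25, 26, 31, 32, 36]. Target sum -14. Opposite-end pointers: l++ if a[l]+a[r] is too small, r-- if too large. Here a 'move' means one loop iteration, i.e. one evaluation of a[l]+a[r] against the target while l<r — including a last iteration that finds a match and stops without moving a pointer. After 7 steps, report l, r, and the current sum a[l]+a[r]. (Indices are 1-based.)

[1,12] -9+36=27 >-14 → r--
[1,11] -9+32=23 >-14 → r--
[1,10] -9+31=22 >-14 → r--
[1,9] -9+26=17 >-14 → r--
[1,8] -9+25=16 >-14 → r--
[1,7] -9+24=15 >-14 → r--
[1,6] -9+3=-6 >-14 → r--

l=1, r=5, sum=-11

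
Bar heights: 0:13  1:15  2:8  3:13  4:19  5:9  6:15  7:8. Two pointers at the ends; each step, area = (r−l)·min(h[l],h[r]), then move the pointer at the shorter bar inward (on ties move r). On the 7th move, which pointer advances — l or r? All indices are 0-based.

l

[0,7] min(13,8)*7=56 best=56 * → r--
[0,6] min(13,15)*6=78 best=78 * → l++
[1,6] min(15,15)*5=75 best=78 → r--
[1,5] min(15,9)*4=36 best=78 → r--
[1,4] min(15,19)*3=45 best=78 → l++
[2,4] min(8,19)*2=16 best=78 → l++
[3,4] min(13,19)*1=13 best=78 → l++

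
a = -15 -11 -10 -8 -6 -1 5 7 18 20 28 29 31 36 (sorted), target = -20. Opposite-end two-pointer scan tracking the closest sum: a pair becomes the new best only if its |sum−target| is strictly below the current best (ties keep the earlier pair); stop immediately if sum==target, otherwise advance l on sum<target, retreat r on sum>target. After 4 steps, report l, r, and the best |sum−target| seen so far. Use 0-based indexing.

[0,13] -15+36=21 d=41 * → r--
[0,12] -15+31=16 d=36 * → r--
[0,11] -15+29=14 d=34 * → r--
[0,10] -15+28=13 d=33 * → r--

l=0, r=9, best |Δ|=33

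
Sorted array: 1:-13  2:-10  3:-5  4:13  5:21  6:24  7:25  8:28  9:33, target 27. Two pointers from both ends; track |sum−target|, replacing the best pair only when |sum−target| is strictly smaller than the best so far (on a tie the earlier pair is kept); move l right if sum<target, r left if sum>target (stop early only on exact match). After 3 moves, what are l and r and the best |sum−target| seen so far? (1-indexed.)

l=3, r=8, best |Δ|=1

l=1 r=9: -13+33=20 d=7 *, l++
l=2 r=9: -10+33=23 d=4 *, l++
l=3 r=9: -5+33=28 d=1 *, r--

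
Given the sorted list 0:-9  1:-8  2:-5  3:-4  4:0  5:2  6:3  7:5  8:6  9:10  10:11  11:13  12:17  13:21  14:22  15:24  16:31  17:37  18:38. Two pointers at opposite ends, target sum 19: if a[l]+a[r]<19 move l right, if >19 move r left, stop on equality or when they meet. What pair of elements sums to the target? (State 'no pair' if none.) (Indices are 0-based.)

(-5, 24)

l=0 r=18: -9+38=29 >19, r--
l=0 r=17: -9+37=28 >19, r--
l=0 r=16: -9+31=22 >19, r--
l=0 r=15: -9+24=15 <19, l++
l=1 r=15: -8+24=16 <19, l++
l=2 r=15: -5+24=19, found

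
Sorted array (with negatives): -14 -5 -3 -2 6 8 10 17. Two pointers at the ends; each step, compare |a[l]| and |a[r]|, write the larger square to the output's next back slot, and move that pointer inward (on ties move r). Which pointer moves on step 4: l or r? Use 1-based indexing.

[1,8] |-14|<=|17| out[8]=289 → r--
[1,7] |-14|>|10| out[7]=196 → l++
[2,7] |-5|<=|10| out[6]=100 → r--
[2,6] |-5|<=|8| out[5]=64 → r--

r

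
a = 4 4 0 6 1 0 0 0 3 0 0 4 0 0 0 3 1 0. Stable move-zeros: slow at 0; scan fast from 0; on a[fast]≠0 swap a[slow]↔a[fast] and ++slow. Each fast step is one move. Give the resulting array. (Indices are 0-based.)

[4, 4, 6, 1, 3, 4, 3, 1, 0, 0, 0, 0, 0, 0, 0, 0, 0, 0]

(s=0,f=0) a[fast]=4≠0 swap→a[0]=4 → slow++,fast++
(s=1,f=1) a[fast]=4≠0 swap→a[1]=4 → slow++,fast++
(s=2,f=2) a[fast]=0 → fast++
(s=2,f=3) a[fast]=6≠0 swap→a[2]=6 → slow++,fast++
(s=3,f=4) a[fast]=1≠0 swap→a[3]=1 → slow++,fast++
(s=4,f=5) a[fast]=0 → fast++
(s=4,f=6) a[fast]=0 → fast++
(s=4,f=7) a[fast]=0 → fast++
(s=4,f=8) a[fast]=3≠0 swap→a[4]=3 → slow++,fast++
(s=5,f=9) a[fast]=0 → fast++
(s=5,f=10) a[fast]=0 → fast++
(s=5,f=11) a[fast]=4≠0 swap→a[5]=4 → slow++,fast++
(s=6,f=12) a[fast]=0 → fast++
(s=6,f=13) a[fast]=0 → fast++
(s=6,f=14) a[fast]=0 → fast++
(s=6,f=15) a[fast]=3≠0 swap→a[6]=3 → slow++,fast++
(s=7,f=16) a[fast]=1≠0 swap→a[7]=1 → slow++,fast++
(s=8,f=17) a[fast]=0 → fast++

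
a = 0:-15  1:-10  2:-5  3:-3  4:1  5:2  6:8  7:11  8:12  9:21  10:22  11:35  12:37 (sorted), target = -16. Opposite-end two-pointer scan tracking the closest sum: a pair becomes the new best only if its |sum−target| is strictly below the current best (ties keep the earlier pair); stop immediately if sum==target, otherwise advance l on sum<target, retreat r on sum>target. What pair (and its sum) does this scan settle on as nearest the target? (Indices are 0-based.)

[0,12] -15+37=22 d=38 * → r--
[0,11] -15+35=20 d=36 * → r--
[0,10] -15+22=7 d=23 * → r--
[0,9] -15+21=6 d=22 * → r--
[0,8] -15+12=-3 d=13 * → r--
[0,7] -15+11=-4 d=12 * → r--
[0,6] -15+8=-7 d=9 * → r--
[0,5] -15+2=-13 d=3 * → r--
[0,4] -15+1=-14 d=2 * → r--
[0,3] -15+-3=-18 d=2 → l++
[1,3] -10+-3=-13 d=3 → r--
[1,2] -10+-5=-15 d=1 * → r--

pair (-10, -5) with sum -15 (|Δ|=1)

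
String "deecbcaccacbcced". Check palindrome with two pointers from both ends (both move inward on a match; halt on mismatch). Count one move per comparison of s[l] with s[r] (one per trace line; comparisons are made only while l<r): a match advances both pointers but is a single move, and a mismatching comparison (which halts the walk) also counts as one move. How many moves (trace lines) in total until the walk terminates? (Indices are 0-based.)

[0,15] 'd'=='d' → l++,r--
[1,14] 'e'=='e' → l++,r--
[2,13] 'e'!='c' → stop

3 moves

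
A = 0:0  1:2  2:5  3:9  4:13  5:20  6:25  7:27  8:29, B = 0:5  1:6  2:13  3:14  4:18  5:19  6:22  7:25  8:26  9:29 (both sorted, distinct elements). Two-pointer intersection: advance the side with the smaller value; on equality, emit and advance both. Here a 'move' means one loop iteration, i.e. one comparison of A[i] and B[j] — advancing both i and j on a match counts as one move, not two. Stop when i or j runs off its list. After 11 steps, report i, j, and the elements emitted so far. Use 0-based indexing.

[i=0,j=0] 0<5 → i++
[i=1,j=0] 2<5 → i++
[i=2,j=0] 5==5 emit → i++,j++
[i=3,j=1] 9>6 → j++
[i=3,j=2] 9<13 → i++
[i=4,j=2] 13==13 emit → i++,j++
[i=5,j=3] 20>14 → j++
[i=5,j=4] 20>18 → j++
[i=5,j=5] 20>19 → j++
[i=5,j=6] 20<22 → i++
[i=6,j=6] 25>22 → j++

i=6, j=7, emitted=[5, 13]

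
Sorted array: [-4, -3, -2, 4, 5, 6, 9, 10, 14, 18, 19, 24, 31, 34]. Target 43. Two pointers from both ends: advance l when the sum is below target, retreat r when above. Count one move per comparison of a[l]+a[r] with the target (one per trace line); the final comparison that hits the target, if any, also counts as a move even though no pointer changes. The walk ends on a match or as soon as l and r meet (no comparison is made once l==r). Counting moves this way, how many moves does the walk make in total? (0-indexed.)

7 moves

[0,13] -4+34=30 <43 → l++
[1,13] -3+34=31 <43 → l++
[2,13] -2+34=32 <43 → l++
[3,13] 4+34=38 <43 → l++
[4,13] 5+34=39 <43 → l++
[5,13] 6+34=40 <43 → l++
[6,13] 9+34=43 → found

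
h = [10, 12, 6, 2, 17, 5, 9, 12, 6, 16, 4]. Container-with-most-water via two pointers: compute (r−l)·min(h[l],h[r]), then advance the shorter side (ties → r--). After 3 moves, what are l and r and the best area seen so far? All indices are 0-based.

l=2, r=9, best area=96

[0,10] min(10,4)*10=40 best=40 * → r--
[0,9] min(10,16)*9=90 best=90 * → l++
[1,9] min(12,16)*8=96 best=96 * → l++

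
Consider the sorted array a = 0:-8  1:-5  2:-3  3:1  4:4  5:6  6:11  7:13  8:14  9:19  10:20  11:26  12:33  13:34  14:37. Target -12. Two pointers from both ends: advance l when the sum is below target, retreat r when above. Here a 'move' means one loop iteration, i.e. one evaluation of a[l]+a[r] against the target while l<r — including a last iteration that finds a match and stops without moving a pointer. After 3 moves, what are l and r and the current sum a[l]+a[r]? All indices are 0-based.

l=0 r=14: -8+37=29 >-12, r--
l=0 r=13: -8+34=26 >-12, r--
l=0 r=12: -8+33=25 >-12, r--

l=0, r=11, sum=18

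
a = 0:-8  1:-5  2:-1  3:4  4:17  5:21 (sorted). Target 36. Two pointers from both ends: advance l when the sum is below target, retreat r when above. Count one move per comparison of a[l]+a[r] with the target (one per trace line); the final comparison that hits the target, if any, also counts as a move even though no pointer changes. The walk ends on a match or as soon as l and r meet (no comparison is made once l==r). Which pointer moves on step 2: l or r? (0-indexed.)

l

l=0 r=5: -8+21=13 <36, l++
l=1 r=5: -5+21=16 <36, l++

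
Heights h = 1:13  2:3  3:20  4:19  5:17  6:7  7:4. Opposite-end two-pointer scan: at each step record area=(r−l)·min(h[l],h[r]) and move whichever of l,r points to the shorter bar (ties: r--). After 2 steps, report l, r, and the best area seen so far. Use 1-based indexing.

[1,7] min(13,4)*6=24 best=24 * → r--
[1,6] min(13,7)*5=35 best=35 * → r--

l=1, r=5, best area=35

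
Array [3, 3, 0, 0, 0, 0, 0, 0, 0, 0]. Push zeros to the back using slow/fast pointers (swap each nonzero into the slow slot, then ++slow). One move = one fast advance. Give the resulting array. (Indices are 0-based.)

slow=0 fast=0: a[fast]=3≠0 swap→a[0]=3, slow++,fast++
slow=1 fast=1: a[fast]=3≠0 swap→a[1]=3, slow++,fast++
slow=2 fast=2: a[fast]=0, fast++
slow=2 fast=3: a[fast]=0, fast++
slow=2 fast=4: a[fast]=0, fast++
slow=2 fast=5: a[fast]=0, fast++
slow=2 fast=6: a[fast]=0, fast++
slow=2 fast=7: a[fast]=0, fast++
slow=2 fast=8: a[fast]=0, fast++
slow=2 fast=9: a[fast]=0, fast++

[3, 3, 0, 0, 0, 0, 0, 0, 0, 0]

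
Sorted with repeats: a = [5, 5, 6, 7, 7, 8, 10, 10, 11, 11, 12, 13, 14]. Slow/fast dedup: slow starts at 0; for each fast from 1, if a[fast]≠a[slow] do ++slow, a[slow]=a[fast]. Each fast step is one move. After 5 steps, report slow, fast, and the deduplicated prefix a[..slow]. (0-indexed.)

(s=0,f=1) a[fast]=5=a[slow] dup → fast++
(s=0,f=2) a[fast]=6≠a[slow]=5 write a[1]=6 → slow++,fast++
(s=1,f=3) a[fast]=7≠a[slow]=6 write a[2]=7 → slow++,fast++
(s=2,f=4) a[fast]=7=a[slow] dup → fast++
(s=2,f=5) a[fast]=8≠a[slow]=7 write a[3]=8 → slow++,fast++

slow=3, fast=6, prefix=[5, 6, 7, 8]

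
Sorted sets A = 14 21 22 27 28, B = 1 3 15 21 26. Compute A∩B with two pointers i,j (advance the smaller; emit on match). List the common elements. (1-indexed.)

[i=1,j=1] 14>1 → j++
[i=1,j=2] 14>3 → j++
[i=1,j=3] 14<15 → i++
[i=2,j=3] 21>15 → j++
[i=2,j=4] 21==21 emit → i++,j++
[i=3,j=5] 22<26 → i++
[i=4,j=5] 27>26 → j++

intersection = [21]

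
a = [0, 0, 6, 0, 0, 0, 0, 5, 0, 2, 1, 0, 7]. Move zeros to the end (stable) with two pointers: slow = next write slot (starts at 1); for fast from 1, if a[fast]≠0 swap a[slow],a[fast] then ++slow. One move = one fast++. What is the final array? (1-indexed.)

[6, 5, 2, 1, 7, 0, 0, 0, 0, 0, 0, 0, 0]

slow=1 fast=1: a[fast]=0, fast++
slow=1 fast=2: a[fast]=0, fast++
slow=1 fast=3: a[fast]=6≠0 swap→a[1]=6, slow++,fast++
slow=2 fast=4: a[fast]=0, fast++
slow=2 fast=5: a[fast]=0, fast++
slow=2 fast=6: a[fast]=0, fast++
slow=2 fast=7: a[fast]=0, fast++
slow=2 fast=8: a[fast]=5≠0 swap→a[2]=5, slow++,fast++
slow=3 fast=9: a[fast]=0, fast++
slow=3 fast=10: a[fast]=2≠0 swap→a[3]=2, slow++,fast++
slow=4 fast=11: a[fast]=1≠0 swap→a[4]=1, slow++,fast++
slow=5 fast=12: a[fast]=0, fast++
slow=5 fast=13: a[fast]=7≠0 swap→a[5]=7, slow++,fast++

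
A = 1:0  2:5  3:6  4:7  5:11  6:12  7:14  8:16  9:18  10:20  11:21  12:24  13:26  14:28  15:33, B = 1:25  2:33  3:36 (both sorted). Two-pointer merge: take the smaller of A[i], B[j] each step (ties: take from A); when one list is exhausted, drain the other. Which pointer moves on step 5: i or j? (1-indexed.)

i

[i=1,j=1] A[i]=0<=B[j]=25 take 0 → i++
[i=2,j=1] A[i]=5<=B[j]=25 take 5 → i++
[i=3,j=1] A[i]=6<=B[j]=25 take 6 → i++
[i=4,j=1] A[i]=7<=B[j]=25 take 7 → i++
[i=5,j=1] A[i]=11<=B[j]=25 take 11 → i++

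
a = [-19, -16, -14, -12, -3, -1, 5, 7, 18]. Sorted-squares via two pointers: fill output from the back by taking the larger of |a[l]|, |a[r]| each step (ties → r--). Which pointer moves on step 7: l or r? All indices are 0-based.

r

l=0 r=8: |-19|>|18| out[8]=361, l++
l=1 r=8: |-16|<=|18| out[7]=324, r--
l=1 r=7: |-16|>|7| out[6]=256, l++
l=2 r=7: |-14|>|7| out[5]=196, l++
l=3 r=7: |-12|>|7| out[4]=144, l++
l=4 r=7: |-3|<=|7| out[3]=49, r--
l=4 r=6: |-3|<=|5| out[2]=25, r--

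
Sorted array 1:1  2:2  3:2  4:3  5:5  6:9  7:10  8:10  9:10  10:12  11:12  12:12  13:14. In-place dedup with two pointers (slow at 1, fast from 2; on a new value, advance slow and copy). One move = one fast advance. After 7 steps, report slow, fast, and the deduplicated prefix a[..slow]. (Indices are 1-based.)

slow=6, fast=9, prefix=[1, 2, 3, 5, 9, 10]

(s=1,f=2) a[fast]=2≠a[slow]=1 write a[2]=2 → slow++,fast++
(s=2,f=3) a[fast]=2=a[slow] dup → fast++
(s=2,f=4) a[fast]=3≠a[slow]=2 write a[3]=3 → slow++,fast++
(s=3,f=5) a[fast]=5≠a[slow]=3 write a[4]=5 → slow++,fast++
(s=4,f=6) a[fast]=9≠a[slow]=5 write a[5]=9 → slow++,fast++
(s=5,f=7) a[fast]=10≠a[slow]=9 write a[6]=10 → slow++,fast++
(s=6,f=8) a[fast]=10=a[slow] dup → fast++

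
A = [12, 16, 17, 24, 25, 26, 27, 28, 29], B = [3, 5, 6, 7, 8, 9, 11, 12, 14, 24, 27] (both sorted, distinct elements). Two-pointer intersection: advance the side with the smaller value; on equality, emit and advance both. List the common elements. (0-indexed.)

[i=0,j=0] 12>3 → j++
[i=0,j=1] 12>5 → j++
[i=0,j=2] 12>6 → j++
[i=0,j=3] 12>7 → j++
[i=0,j=4] 12>8 → j++
[i=0,j=5] 12>9 → j++
[i=0,j=6] 12>11 → j++
[i=0,j=7] 12==12 emit → i++,j++
[i=1,j=8] 16>14 → j++
[i=1,j=9] 16<24 → i++
[i=2,j=9] 17<24 → i++
[i=3,j=9] 24==24 emit → i++,j++
[i=4,j=10] 25<27 → i++
[i=5,j=10] 26<27 → i++
[i=6,j=10] 27==27 emit → i++,j++

intersection = [12, 24, 27]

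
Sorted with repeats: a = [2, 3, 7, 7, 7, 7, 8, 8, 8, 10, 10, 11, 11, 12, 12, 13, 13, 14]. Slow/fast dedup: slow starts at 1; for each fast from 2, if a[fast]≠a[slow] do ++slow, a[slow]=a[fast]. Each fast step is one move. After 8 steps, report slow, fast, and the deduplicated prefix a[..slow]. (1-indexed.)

(s=1,f=2) a[fast]=3≠a[slow]=2 write a[2]=3 → slow++,fast++
(s=2,f=3) a[fast]=7≠a[slow]=3 write a[3]=7 → slow++,fast++
(s=3,f=4) a[fast]=7=a[slow] dup → fast++
(s=3,f=5) a[fast]=7=a[slow] dup → fast++
(s=3,f=6) a[fast]=7=a[slow] dup → fast++
(s=3,f=7) a[fast]=8≠a[slow]=7 write a[4]=8 → slow++,fast++
(s=4,f=8) a[fast]=8=a[slow] dup → fast++
(s=4,f=9) a[fast]=8=a[slow] dup → fast++

slow=4, fast=10, prefix=[2, 3, 7, 8]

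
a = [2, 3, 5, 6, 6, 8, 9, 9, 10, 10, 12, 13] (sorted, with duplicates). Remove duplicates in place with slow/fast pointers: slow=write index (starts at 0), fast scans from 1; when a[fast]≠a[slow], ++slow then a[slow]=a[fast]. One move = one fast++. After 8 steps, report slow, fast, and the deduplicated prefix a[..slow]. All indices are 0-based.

slow=0 fast=1: a[fast]=3≠a[slow]=2 write a[1]=3, slow++,fast++
slow=1 fast=2: a[fast]=5≠a[slow]=3 write a[2]=5, slow++,fast++
slow=2 fast=3: a[fast]=6≠a[slow]=5 write a[3]=6, slow++,fast++
slow=3 fast=4: a[fast]=6=a[slow] dup, fast++
slow=3 fast=5: a[fast]=8≠a[slow]=6 write a[4]=8, slow++,fast++
slow=4 fast=6: a[fast]=9≠a[slow]=8 write a[5]=9, slow++,fast++
slow=5 fast=7: a[fast]=9=a[slow] dup, fast++
slow=5 fast=8: a[fast]=10≠a[slow]=9 write a[6]=10, slow++,fast++

slow=6, fast=9, prefix=[2, 3, 5, 6, 8, 9, 10]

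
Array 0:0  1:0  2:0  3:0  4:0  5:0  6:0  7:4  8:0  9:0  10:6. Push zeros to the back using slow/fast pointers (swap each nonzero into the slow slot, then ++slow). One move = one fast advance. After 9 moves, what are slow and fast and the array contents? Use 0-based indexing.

(s=0,f=0) a[fast]=0 → fast++
(s=0,f=1) a[fast]=0 → fast++
(s=0,f=2) a[fast]=0 → fast++
(s=0,f=3) a[fast]=0 → fast++
(s=0,f=4) a[fast]=0 → fast++
(s=0,f=5) a[fast]=0 → fast++
(s=0,f=6) a[fast]=0 → fast++
(s=0,f=7) a[fast]=4≠0 swap→a[0]=4 → slow++,fast++
(s=1,f=8) a[fast]=0 → fast++

slow=1, fast=9, a=[4, 0, 0, 0, 0, 0, 0, 0, 0, 0, 6]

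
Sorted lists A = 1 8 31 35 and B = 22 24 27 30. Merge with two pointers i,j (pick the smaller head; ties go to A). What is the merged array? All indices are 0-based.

i=0 j=0: A[i]=1<=B[j]=22 take 1, i++
i=1 j=0: A[i]=8<=B[j]=22 take 8, i++
i=2 j=0: A[i]=31>B[j]=22 take 22, j++
i=2 j=1: A[i]=31>B[j]=24 take 24, j++
i=2 j=2: A[i]=31>B[j]=27 take 27, j++
i=2 j=3: A[i]=31>B[j]=30 take 30, j++
i=2 j=4: B done, take A[i]=31, i++
i=3 j=4: B done, take A[i]=35, i++

[1, 8, 22, 24, 27, 30, 31, 35]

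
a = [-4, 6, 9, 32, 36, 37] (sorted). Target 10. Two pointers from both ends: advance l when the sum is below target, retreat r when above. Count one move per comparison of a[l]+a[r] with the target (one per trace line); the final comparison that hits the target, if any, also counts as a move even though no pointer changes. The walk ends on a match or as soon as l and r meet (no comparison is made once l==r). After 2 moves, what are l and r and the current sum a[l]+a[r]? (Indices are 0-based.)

l=0, r=3, sum=28

l=0 r=5: -4+37=33 >10, r--
l=0 r=4: -4+36=32 >10, r--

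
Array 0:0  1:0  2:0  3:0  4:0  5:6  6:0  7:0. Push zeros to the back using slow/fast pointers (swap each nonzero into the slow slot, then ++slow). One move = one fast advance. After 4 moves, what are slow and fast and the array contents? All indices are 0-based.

(s=0,f=0) a[fast]=0 → fast++
(s=0,f=1) a[fast]=0 → fast++
(s=0,f=2) a[fast]=0 → fast++
(s=0,f=3) a[fast]=0 → fast++

slow=0, fast=4, a=[0, 0, 0, 0, 0, 6, 0, 0]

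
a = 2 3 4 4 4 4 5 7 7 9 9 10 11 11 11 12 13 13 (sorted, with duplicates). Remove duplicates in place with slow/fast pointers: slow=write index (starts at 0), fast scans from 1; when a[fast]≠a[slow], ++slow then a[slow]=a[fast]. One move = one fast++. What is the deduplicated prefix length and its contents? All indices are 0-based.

(s=0,f=1) a[fast]=3≠a[slow]=2 write a[1]=3 → slow++,fast++
(s=1,f=2) a[fast]=4≠a[slow]=3 write a[2]=4 → slow++,fast++
(s=2,f=3) a[fast]=4=a[slow] dup → fast++
(s=2,f=4) a[fast]=4=a[slow] dup → fast++
(s=2,f=5) a[fast]=4=a[slow] dup → fast++
(s=2,f=6) a[fast]=5≠a[slow]=4 write a[3]=5 → slow++,fast++
(s=3,f=7) a[fast]=7≠a[slow]=5 write a[4]=7 → slow++,fast++
(s=4,f=8) a[fast]=7=a[slow] dup → fast++
(s=4,f=9) a[fast]=9≠a[slow]=7 write a[5]=9 → slow++,fast++
(s=5,f=10) a[fast]=9=a[slow] dup → fast++
(s=5,f=11) a[fast]=10≠a[slow]=9 write a[6]=10 → slow++,fast++
(s=6,f=12) a[fast]=11≠a[slow]=10 write a[7]=11 → slow++,fast++
(s=7,f=13) a[fast]=11=a[slow] dup → fast++
(s=7,f=14) a[fast]=11=a[slow] dup → fast++
(s=7,f=15) a[fast]=12≠a[slow]=11 write a[8]=12 → slow++,fast++
(s=8,f=16) a[fast]=13≠a[slow]=12 write a[9]=13 → slow++,fast++
(s=9,f=17) a[fast]=13=a[slow] dup → fast++

length 10; prefix = [2, 3, 4, 5, 7, 9, 10, 11, 12, 13]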